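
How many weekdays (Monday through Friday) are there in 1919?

261 weekdays

1 January 1919 is a Wednesday.
That's 365 days from start to end, counting both.
365 = 7 × 52 + 1, so there are 52 full weeks plus 1 extra day.
Each full week contributes 5 weekdays (Mon–Fri): 52 × 5 = 260.
The 1 extra day is Wed — 1 of them qualifies.
Total: 260 + 1 = 261.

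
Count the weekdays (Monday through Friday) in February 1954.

1 February 1954 is a Monday.
From 1 February 1954 to 28 February 1954 is 28 days inclusive.
28 = 7 × 4, so the span is exactly 4 full weeks.
Each full week contributes 5 weekdays (Mon–Fri): 4 × 5 = 20.
Total: 20.

20 weekdays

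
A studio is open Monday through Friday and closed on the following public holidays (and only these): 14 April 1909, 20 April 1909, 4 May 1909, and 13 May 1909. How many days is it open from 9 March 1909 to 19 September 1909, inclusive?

135 working days

9 March 1909 is a Tuesday.
From 9 March 1909 to 19 September 1909 is 195 days inclusive.
195 = 7 × 27 + 6, so there are 27 full weeks plus 6 extra days.
Each full week contributes 5 weekdays (Mon–Fri): 27 × 5 = 135.
The 6 extra days are Tuesday, Wednesday, Thursday, Friday, Saturday, Sunday — 4 of them qualify.
Total: 135 + 4 = 139.
Holidays: 14 April 1909 (Wed); 20 April 1909 (Tue); 4 May 1909 (Tue); 13 May 1909 (Thu).
All 4 holidays fall on weekdays, so subtract 4.
Business days: 139 − 4 = 135.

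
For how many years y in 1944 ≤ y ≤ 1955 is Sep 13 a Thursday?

Day of week of September 13 in each year:
1944: Wed, 1945: Thu ✓, 1946: Fri, 1947: Sat, 1948: Mon, 1949: Tue, 1950: Wed, 1951: Thu ✓, 1952: Sat, 1953: Sun, 1954: Mon, 1955: Tue
Thursdays: 1945, 1951.

2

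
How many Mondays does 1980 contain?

Jan 1, 1980 is a Tuesday.
That's 366 days from start to end, counting both.
366 = 7 × 52 + 2, so there are 52 full weeks plus 2 extra days.
Each full week contributes one Monday: 52 so far.
The 2 extra days are Tue, Wed — none qualify.
Total: 52 + 0 = 52.

52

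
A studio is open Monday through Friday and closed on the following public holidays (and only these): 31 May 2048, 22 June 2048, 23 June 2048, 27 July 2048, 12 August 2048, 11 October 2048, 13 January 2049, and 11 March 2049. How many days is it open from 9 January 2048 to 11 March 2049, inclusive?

9 January 2048 is a Thursday.
From 9 January 2048 to 11 March 2049 is 428 days inclusive.
428 = 7 × 61 + 1, so there are 61 full weeks plus 1 extra day.
Each full week contributes 5 weekdays (Mon–Fri): 61 × 5 = 305.
The 1 extra day is Thu — 1 of them qualifies.
Total: 305 + 1 = 306.
Holidays: 31 May 2048 (Sun); 22 June 2048 (Mon); 23 June 2048 (Tue); 27 July 2048 (Mon); 12 August 2048 (Wed); 11 October 2048 (Sun); 13 January 2049 (Wed); 11 March 2049 (Thu).
6 of the 8 holidays fall on weekdays; the rest are weekends and were already excluded.
Business days: 306 − 6 = 300.

300 business days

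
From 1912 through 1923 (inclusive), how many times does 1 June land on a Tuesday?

Day of week of June 1 in each year:
1912: Sat, 1913: Sun, 1914: Mon, 1915: Tue ✓, 1916: Thu, 1917: Fri, 1918: Sat, 1919: Sun, 1920: Tue ✓, 1921: Wed, 1922: Thu, 1923: Fri
Tuesdays: 1915, 1920.

2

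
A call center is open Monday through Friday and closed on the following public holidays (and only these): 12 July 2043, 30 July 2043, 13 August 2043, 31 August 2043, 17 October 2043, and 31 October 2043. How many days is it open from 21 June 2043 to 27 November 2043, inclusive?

21 June 2043 is a Sunday.
The range spans 160 days (inclusive of both endpoints).
160 = 7 × 22 + 6, so there are 22 full weeks plus 6 extra days.
Each full week contributes 5 weekdays (Mon–Fri): 22 × 5 = 110.
The 6 extra days are Sunday, Monday, Tuesday, Wednesday, Thursday, Friday — 5 of them qualify.
Total: 110 + 5 = 115.
Holidays: 12 July 2043 (Sun); 30 July 2043 (Thu); 13 August 2043 (Thu); 31 August 2043 (Mon); 17 October 2043 (Sat); 31 October 2043 (Sat).
3 of the 6 holidays fall on weekdays; the rest are weekends and were already excluded.
Business days: 115 − 3 = 112.

112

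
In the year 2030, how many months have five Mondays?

4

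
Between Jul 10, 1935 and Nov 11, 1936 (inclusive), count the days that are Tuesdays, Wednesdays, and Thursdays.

Jul 10, 1935 is a Wednesday.
From Jul 10, 1935 to Nov 11, 1936 is 491 days inclusive.
491 = 7 × 70 + 1, so there are 70 full weeks plus 1 extra day.
Each full week contributes 3 days from the set (Tue, Wed, Thu): 70 × 3 = 210.
The 1 extra day is Wed — 1 of them qualifies.
Total: 210 + 1 = 211.

211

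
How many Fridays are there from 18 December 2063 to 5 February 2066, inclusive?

112 Fridays

18 December 2063 is a Tuesday.
From 18 December 2063 to 5 February 2066 is 781 days inclusive.
781 = 7 × 111 + 4, so there are 111 full weeks plus 4 extra days.
Each full week contributes one Friday: 111 so far.
The 4 extra days are Tue, Wed, Thu, Fri — 1 of them qualifies.
Total: 111 + 1 = 112.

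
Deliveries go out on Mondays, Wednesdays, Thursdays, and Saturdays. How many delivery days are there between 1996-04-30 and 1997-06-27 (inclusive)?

242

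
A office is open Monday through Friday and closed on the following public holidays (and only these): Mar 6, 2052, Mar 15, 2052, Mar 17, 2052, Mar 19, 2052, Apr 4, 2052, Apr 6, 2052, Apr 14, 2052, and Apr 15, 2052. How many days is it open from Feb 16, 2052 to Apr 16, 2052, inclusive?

38

Feb 16, 2052 is a Friday.
The range spans 61 days (inclusive of both endpoints).
61 = 7 × 8 + 5, so there are 8 full weeks plus 5 extra days.
Each full week contributes 5 weekdays (Mon–Fri): 8 × 5 = 40.
The 5 extra days are Fri, Sat, Sun, Mon, Tue — 3 of them qualify.
Total: 40 + 3 = 43.
Holidays: Mar 6, 2052 (Wed); Mar 15, 2052 (Fri); Mar 17, 2052 (Sun); Mar 19, 2052 (Tue); Apr 4, 2052 (Thu); Apr 6, 2052 (Sat); Apr 14, 2052 (Sun); Apr 15, 2052 (Mon).
5 of the 8 holidays fall on weekdays; the rest are weekends and were already excluded.
Business days: 43 − 5 = 38.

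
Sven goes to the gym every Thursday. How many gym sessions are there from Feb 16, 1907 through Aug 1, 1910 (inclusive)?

180

Feb 16, 1907 is a Saturday.
That's 1263 days from start to end, counting both.
1263 = 7 × 180 + 3, so there are 180 full weeks plus 3 extra days.
Each full week contributes one Thursday: 180 so far.
The 3 extra days are Saturday, Sunday, Monday — none qualify.
Total: 180 + 0 = 180.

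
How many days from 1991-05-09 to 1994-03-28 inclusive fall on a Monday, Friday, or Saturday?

453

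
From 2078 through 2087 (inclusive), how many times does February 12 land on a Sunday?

1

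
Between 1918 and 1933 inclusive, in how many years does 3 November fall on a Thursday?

3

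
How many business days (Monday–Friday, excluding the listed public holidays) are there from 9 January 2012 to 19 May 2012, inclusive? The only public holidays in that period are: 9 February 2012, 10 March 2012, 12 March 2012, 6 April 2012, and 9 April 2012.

9 January 2012 is a Monday.
From 9 January 2012 to 19 May 2012 is 132 days inclusive.
132 = 7 × 18 + 6, so there are 18 full weeks plus 6 extra days.
Each full week contributes 5 weekdays (Mon–Fri): 18 × 5 = 90.
The 6 extra days are Monday, Tuesday, Wednesday, Thursday, Friday, Saturday — 5 of them qualify.
Total: 90 + 5 = 95.
Holidays: 9 February 2012 (Thu); 10 March 2012 (Sat); 12 March 2012 (Mon); 6 April 2012 (Fri); 9 April 2012 (Mon).
4 of the 5 holidays fall on weekdays; the rest are weekends and were already excluded.
Business days: 95 − 4 = 91.

91 business days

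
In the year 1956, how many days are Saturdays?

52

1956-01-01 is a Sunday.
From 1956-01-01 to 1956-12-31 is 366 days inclusive.
366 = 7 × 52 + 2, so there are 52 full weeks plus 2 extra days.
Each full week contributes one Saturday: 52 so far.
The 2 extra days are Sun, Mon — none qualify.
Total: 52 + 0 = 52.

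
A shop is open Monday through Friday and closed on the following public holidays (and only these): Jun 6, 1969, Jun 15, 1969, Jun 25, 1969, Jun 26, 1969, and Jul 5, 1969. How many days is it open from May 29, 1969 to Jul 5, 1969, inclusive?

May 29, 1969 is a Thursday.
The range spans 38 days (inclusive of both endpoints).
38 = 7 × 5 + 3, so there are 5 full weeks plus 3 extra days.
Each full week contributes 5 weekdays (Mon–Fri): 5 × 5 = 25.
The 3 extra days are Thu, Fri, Sat — 2 of them qualify.
Total: 25 + 2 = 27.
Holidays: Jun 6, 1969 (Fri); Jun 15, 1969 (Sun); Jun 25, 1969 (Wed); Jun 26, 1969 (Thu); Jul 5, 1969 (Sat).
3 of the 5 holidays fall on weekdays; the rest are weekends and were already excluded.
Business days: 27 − 3 = 24.

24 business days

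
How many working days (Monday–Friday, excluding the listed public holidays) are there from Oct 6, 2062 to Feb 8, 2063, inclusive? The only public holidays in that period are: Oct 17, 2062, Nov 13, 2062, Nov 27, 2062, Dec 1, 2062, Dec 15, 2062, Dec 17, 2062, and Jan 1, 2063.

Oct 6, 2062 is a Friday.
The range spans 126 days (inclusive of both endpoints).
126 = 7 × 18, so the span is exactly 18 full weeks.
Each full week contributes 5 weekdays (Mon–Fri): 18 × 5 = 90.
Holidays: Oct 17, 2062 (Tue); Nov 13, 2062 (Mon); Nov 27, 2062 (Mon); Dec 1, 2062 (Fri); Dec 15, 2062 (Fri); Dec 17, 2062 (Sun); Jan 1, 2063 (Mon).
6 of the 7 holidays fall on weekdays; the rest are weekends and were already excluded.
Business days: 90 − 6 = 84.

84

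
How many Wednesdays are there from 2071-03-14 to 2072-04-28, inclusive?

2071-03-14 is a Saturday.
That's 412 days from start to end, counting both.
412 = 7 × 58 + 6, so there are 58 full weeks plus 6 extra days.
Each full week contributes one Wednesday: 58 so far.
The 6 extra days are Saturday, Sunday, Monday, Tuesday, Wednesday, Thursday — 1 of them qualifies.
Total: 58 + 1 = 59.

59 Wednesdays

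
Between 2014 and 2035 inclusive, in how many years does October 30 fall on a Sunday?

Day of week of October 30 in each year:
2014: Thu, 2015: Fri, 2016: Sun ✓, 2017: Mon, 2018: Tue, 2019: Wed, 2020: Fri, 2021: Sat, 2022: Sun ✓, 2023: Mon, 2024: Wed, 2025: Thu, 2026: Fri, 2027: Sat, 2028: Mon, 2029: Tue, 2030: Wed, 2031: Thu, 2032: Sat, 2033: Sun ✓, 2034: Mon, 2035: Tue
Sundays: 2016, 2022, 2033.

3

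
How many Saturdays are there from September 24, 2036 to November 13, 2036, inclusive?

7

September 24, 2036 is a Wednesday.
From September 24, 2036 to November 13, 2036 is 51 days inclusive.
51 = 7 × 7 + 2, so there are 7 full weeks plus 2 extra days.
Each full week contributes one Saturday: 7 so far.
The 2 extra days are Wed, Thu — none qualify.
Total: 7 + 0 = 7.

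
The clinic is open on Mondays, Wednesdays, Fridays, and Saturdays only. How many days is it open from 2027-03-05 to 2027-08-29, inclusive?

102

2027-03-05 is a Friday.
From 2027-03-05 to 2027-08-29 is 178 days inclusive.
178 = 7 × 25 + 3, so there are 25 full weeks plus 3 extra days.
Each full week contributes 4 days from the set (Mon, Wed, Fri, Sat): 25 × 4 = 100.
The 3 extra days are Fri, Sat, Sun — 2 of them qualify.
Total: 100 + 2 = 102.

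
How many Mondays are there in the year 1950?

1950-01-01 is a Sunday.
That's 365 days from start to end, counting both.
365 = 7 × 52 + 1, so there are 52 full weeks plus 1 extra day.
Each full week contributes one Monday: 52 so far.
The 1 extra day is Sun — none qualify.
Total: 52 + 0 = 52.

52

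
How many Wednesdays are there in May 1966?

4

1 May 1966 is a Sunday.
That's 31 days from start to end, counting both.
31 = 7 × 4 + 3, so there are 4 full weeks plus 3 extra days.
Each full week contributes one Wednesday: 4 so far.
The 3 extra days are Sun, Mon, Tue — none qualify.
Total: 4 + 0 = 4.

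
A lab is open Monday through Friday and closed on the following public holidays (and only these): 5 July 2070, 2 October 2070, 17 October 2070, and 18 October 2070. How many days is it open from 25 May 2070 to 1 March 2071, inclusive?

198

25 May 2070 is a Sunday.
From 25 May 2070 to 1 March 2071 is 281 days inclusive.
281 = 7 × 40 + 1, so there are 40 full weeks plus 1 extra day.
Each full week contributes 5 weekdays (Mon–Fri): 40 × 5 = 200.
The 1 extra day is Sun — none qualify.
Total: 200 + 0 = 200.
Holidays: 5 July 2070 (Sat); 2 October 2070 (Thu); 17 October 2070 (Fri); 18 October 2070 (Sat).
2 of the 4 holidays fall on weekdays; the rest are weekends and were already excluded.
Business days: 200 − 2 = 198.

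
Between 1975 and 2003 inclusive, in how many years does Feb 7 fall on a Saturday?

Day of week of February 7 in each year:
1975: Fri, 1976: Sat ✓, 1977: Mon, 1978: Tue, 1979: Wed, 1980: Thu, 1981: Sat ✓, 1982: Sun, 1983: Mon, 1984: Tue, 1985: Thu, 1986: Fri, 1987: Sat ✓, 1988: Sun, 1989: Tue, 1990: Wed, 1991: Thu, 1992: Fri, 1993: Sun, 1994: Mon, 1995: Tue, 1996: Wed, 1997: Fri, 1998: Sat ✓, 1999: Sun, 2000: Mon, 2001: Wed, 2002: Thu, 2003: Fri
Saturdays: 1976, 1981, 1987, 1998.

4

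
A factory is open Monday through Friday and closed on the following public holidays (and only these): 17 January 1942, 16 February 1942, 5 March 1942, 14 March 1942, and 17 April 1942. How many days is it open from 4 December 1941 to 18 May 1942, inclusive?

115 working days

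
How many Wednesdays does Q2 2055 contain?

13

2055-04-01 is a Thursday.
From 2055-04-01 to 2055-06-30 is 91 days inclusive.
91 = 7 × 13, so the span is exactly 13 full weeks.
Each full week contributes one Wednesday: 13 so far.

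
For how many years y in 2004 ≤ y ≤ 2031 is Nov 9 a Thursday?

Day of week of November 9 in each year:
2004: Tue, 2005: Wed, 2006: Thu ✓, 2007: Fri, 2008: Sun, 2009: Mon, 2010: Tue, 2011: Wed, 2012: Fri, 2013: Sat, 2014: Sun, 2015: Mon, 2016: Wed, 2017: Thu ✓, 2018: Fri, 2019: Sat, 2020: Mon, 2021: Tue, 2022: Wed, 2023: Thu ✓, 2024: Sat, 2025: Sun, 2026: Mon, 2027: Tue, 2028: Thu ✓, 2029: Fri, 2030: Sat, 2031: Sun
Thursdays: 2006, 2017, 2023, 2028.

4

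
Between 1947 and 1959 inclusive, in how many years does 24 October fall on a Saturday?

2

Day of week of October 24 in each year:
1947: Fri, 1948: Sun, 1949: Mon, 1950: Tue, 1951: Wed, 1952: Fri, 1953: Sat ✓, 1954: Sun, 1955: Mon, 1956: Wed, 1957: Thu, 1958: Fri, 1959: Sat ✓
Saturdays: 1953, 1959.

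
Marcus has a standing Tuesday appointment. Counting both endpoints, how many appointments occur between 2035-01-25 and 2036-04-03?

2035-01-25 is a Thursday.
That's 435 days from start to end, counting both.
435 = 7 × 62 + 1, so there are 62 full weeks plus 1 extra day.
Each full week contributes one Tuesday: 62 so far.
The 1 extra day is Thu — none qualify.
Total: 62 + 0 = 62.

62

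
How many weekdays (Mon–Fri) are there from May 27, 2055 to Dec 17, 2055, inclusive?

May 27, 2055 is a Thursday.
The range spans 205 days (inclusive of both endpoints).
205 = 7 × 29 + 2, so there are 29 full weeks plus 2 extra days.
Each full week contributes 5 weekdays (Mon–Fri): 29 × 5 = 145.
The 2 extra days are Thursday, Friday — 2 of them qualify.
Total: 145 + 2 = 147.

147 weekdays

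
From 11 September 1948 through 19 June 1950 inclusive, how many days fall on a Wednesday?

11 September 1948 is a Saturday.
From 11 September 1948 to 19 June 1950 is 647 days inclusive.
647 = 7 × 92 + 3, so there are 92 full weeks plus 3 extra days.
Each full week contributes one Wednesday: 92 so far.
The 3 extra days are Saturday, Sunday, Monday — none qualify.
Total: 92 + 0 = 92.

92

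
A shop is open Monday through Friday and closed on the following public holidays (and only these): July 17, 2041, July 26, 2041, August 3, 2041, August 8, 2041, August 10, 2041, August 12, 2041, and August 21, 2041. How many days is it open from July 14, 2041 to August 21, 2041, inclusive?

23

July 14, 2041 is a Sunday.
From July 14, 2041 to August 21, 2041 is 39 days inclusive.
39 = 7 × 5 + 4, so there are 5 full weeks plus 4 extra days.
Each full week contributes 5 weekdays (Mon–Fri): 5 × 5 = 25.
The 4 extra days are Sunday, Monday, Tuesday, Wednesday — 3 of them qualify.
Total: 25 + 3 = 28.
Holidays: July 17, 2041 (Wed); July 26, 2041 (Fri); August 3, 2041 (Sat); August 8, 2041 (Thu); August 10, 2041 (Sat); August 12, 2041 (Mon); August 21, 2041 (Wed).
5 of the 7 holidays fall on weekdays; the rest are weekends and were already excluded.
Business days: 28 − 5 = 23.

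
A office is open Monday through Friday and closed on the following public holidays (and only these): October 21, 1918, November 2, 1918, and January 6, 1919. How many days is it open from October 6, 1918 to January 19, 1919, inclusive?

73

October 6, 1918 is a Sunday.
The range spans 106 days (inclusive of both endpoints).
106 = 7 × 15 + 1, so there are 15 full weeks plus 1 extra day.
Each full week contributes 5 weekdays (Mon–Fri): 15 × 5 = 75.
The 1 extra day is Sun — none qualify.
Total: 75 + 0 = 75.
Holidays: October 21, 1918 (Mon); November 2, 1918 (Sat); January 6, 1919 (Mon).
2 of the 3 holidays fall on weekdays; the rest are weekends and were already excluded.
Business days: 75 − 2 = 73.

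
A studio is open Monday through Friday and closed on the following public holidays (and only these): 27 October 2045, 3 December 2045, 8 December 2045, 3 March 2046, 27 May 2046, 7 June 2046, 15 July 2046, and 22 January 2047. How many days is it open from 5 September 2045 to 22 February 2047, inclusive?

380 working days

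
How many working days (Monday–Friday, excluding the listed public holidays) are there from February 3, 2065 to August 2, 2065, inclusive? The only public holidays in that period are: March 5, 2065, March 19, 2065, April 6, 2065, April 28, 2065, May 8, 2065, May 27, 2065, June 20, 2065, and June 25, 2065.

122

February 3, 2065 is a Tuesday.
The range spans 181 days (inclusive of both endpoints).
181 = 7 × 25 + 6, so there are 25 full weeks plus 6 extra days.
Each full week contributes 5 weekdays (Mon–Fri): 25 × 5 = 125.
The 6 extra days are Tue, Wed, Thu, Fri, Sat, Sun — 4 of them qualify.
Total: 125 + 4 = 129.
Holidays: March 5, 2065 (Thu); March 19, 2065 (Thu); April 6, 2065 (Mon); April 28, 2065 (Tue); May 8, 2065 (Fri); May 27, 2065 (Wed); June 20, 2065 (Sat); June 25, 2065 (Thu).
7 of the 8 holidays fall on weekdays; the rest are weekends and were already excluded.
Business days: 129 − 7 = 122.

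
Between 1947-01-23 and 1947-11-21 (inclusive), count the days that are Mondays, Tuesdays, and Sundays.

1947-01-23 is a Thursday.
From 1947-01-23 to 1947-11-21 is 303 days inclusive.
303 = 7 × 43 + 2, so there are 43 full weeks plus 2 extra days.
Each full week contributes 3 days from the set (Mon, Tue, Sun): 43 × 3 = 129.
The 2 extra days are Thu, Fri — none qualify.
Total: 129 + 0 = 129.

129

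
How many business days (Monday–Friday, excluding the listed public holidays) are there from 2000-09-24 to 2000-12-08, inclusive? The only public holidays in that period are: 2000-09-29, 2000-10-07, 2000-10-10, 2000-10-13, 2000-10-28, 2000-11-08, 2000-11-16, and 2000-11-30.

49 business days

2000-09-24 is a Sunday.
That's 76 days from start to end, counting both.
76 = 7 × 10 + 6, so there are 10 full weeks plus 6 extra days.
Each full week contributes 5 weekdays (Mon–Fri): 10 × 5 = 50.
The 6 extra days are Sunday, Monday, Tuesday, Wednesday, Thursday, Friday — 5 of them qualify.
Total: 50 + 5 = 55.
Holidays: 2000-09-29 (Fri); 2000-10-07 (Sat); 2000-10-10 (Tue); 2000-10-13 (Fri); 2000-10-28 (Sat); 2000-11-08 (Wed); 2000-11-16 (Thu); 2000-11-30 (Thu).
6 of the 8 holidays fall on weekdays; the rest are weekends and were already excluded.
Business days: 55 − 6 = 49.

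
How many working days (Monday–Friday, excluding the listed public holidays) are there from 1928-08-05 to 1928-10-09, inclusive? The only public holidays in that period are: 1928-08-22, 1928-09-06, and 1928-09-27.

1928-08-05 is a Sunday.
From 1928-08-05 to 1928-10-09 is 66 days inclusive.
66 = 7 × 9 + 3, so there are 9 full weeks plus 3 extra days.
Each full week contributes 5 weekdays (Mon–Fri): 9 × 5 = 45.
The 3 extra days are Sun, Mon, Tue — 2 of them qualify.
Total: 45 + 2 = 47.
Holidays: 1928-08-22 (Wed); 1928-09-06 (Thu); 1928-09-27 (Thu).
All 3 holidays fall on weekdays, so subtract 3.
Business days: 47 − 3 = 44.

44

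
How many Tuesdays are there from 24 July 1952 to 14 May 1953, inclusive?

42 Tuesdays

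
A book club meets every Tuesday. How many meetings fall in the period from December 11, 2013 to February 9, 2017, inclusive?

165

December 11, 2013 is a Wednesday.
That's 1157 days from start to end, counting both.
1157 = 7 × 165 + 2, so there are 165 full weeks plus 2 extra days.
Each full week contributes one Tuesday: 165 so far.
The 2 extra days are Wed, Thu — none qualify.
Total: 165 + 0 = 165.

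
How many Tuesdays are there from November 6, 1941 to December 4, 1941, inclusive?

November 6, 1941 is a Thursday.
From November 6, 1941 to December 4, 1941 is 29 days inclusive.
29 = 7 × 4 + 1, so there are 4 full weeks plus 1 extra day.
Each full week contributes one Tuesday: 4 so far.
The 1 extra day is Thu — none qualify.
Total: 4 + 0 = 4.

4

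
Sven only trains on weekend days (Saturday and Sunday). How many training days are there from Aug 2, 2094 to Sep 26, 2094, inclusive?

16

Aug 2, 2094 is a Monday.
The range spans 56 days (inclusive of both endpoints).
56 = 7 × 8, so the span is exactly 8 full weeks.
Each full week contributes 2 weekend days (Sat, Sun): 8 × 2 = 16.
Total: 16.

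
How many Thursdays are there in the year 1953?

53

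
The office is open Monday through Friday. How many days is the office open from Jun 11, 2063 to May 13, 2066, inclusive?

764

Jun 11, 2063 is a Monday.
The range spans 1068 days (inclusive of both endpoints).
1068 = 7 × 152 + 4, so there are 152 full weeks plus 4 extra days.
Each full week contributes 5 weekdays (Mon–Fri): 152 × 5 = 760.
The 4 extra days are Monday, Tuesday, Wednesday, Thursday — 4 of them qualify.
Total: 760 + 4 = 764.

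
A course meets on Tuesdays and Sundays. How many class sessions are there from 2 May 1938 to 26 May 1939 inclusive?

2 May 1938 is a Monday.
The range spans 390 days (inclusive of both endpoints).
390 = 7 × 55 + 5, so there are 55 full weeks plus 5 extra days.
Each full week contributes 2 days from the set (Tue, Sun): 55 × 2 = 110.
The 5 extra days are Monday, Tuesday, Wednesday, Thursday, Friday — 1 of them qualifies.
Total: 110 + 1 = 111.

111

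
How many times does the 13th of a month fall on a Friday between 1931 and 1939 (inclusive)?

Friday-the-13ths by year:
1931: Feb, Mar, Nov
1932: May
1933: Jan, Oct
1934: Apr, Jul
1935: Sep, Dec
1936: Mar, Nov
1937: Aug
1938: May
1939: Jan, Oct

16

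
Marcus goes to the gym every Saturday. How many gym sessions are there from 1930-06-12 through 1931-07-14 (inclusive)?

57

1930-06-12 is a Thursday.
From 1930-06-12 to 1931-07-14 is 398 days inclusive.
398 = 7 × 56 + 6, so there are 56 full weeks plus 6 extra days.
Each full week contributes one Saturday: 56 so far.
The 6 extra days are Thu, Fri, Sat, Sun, Mon, Tue — 1 of them qualifies.
Total: 56 + 1 = 57.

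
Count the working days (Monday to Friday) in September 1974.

1974-09-01 is a Sunday.
From 1974-09-01 to 1974-09-30 is 30 days inclusive.
30 = 7 × 4 + 2, so there are 4 full weeks plus 2 extra days.
Each full week contributes 5 weekdays (Mon–Fri): 4 × 5 = 20.
The 2 extra days are Sunday, Monday — 1 of them qualifies.
Total: 20 + 1 = 21.

21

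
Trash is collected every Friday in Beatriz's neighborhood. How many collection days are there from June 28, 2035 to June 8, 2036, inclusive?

50

June 28, 2035 is a Thursday.
From June 28, 2035 to June 8, 2036 is 347 days inclusive.
347 = 7 × 49 + 4, so there are 49 full weeks plus 4 extra days.
Each full week contributes one Friday: 49 so far.
The 4 extra days are Thursday, Friday, Saturday, Sunday — 1 of them qualifies.
Total: 49 + 1 = 50.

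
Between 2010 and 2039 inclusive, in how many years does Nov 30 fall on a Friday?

Day of week of November 30 in each year:
2010: Tue, 2011: Wed, 2012: Fri ✓, 2013: Sat, 2014: Sun, 2015: Mon, 2016: Wed, 2017: Thu, 2018: Fri ✓, 2019: Sat, 2020: Mon, 2021: Tue, 2022: Wed, 2023: Thu, 2024: Sat, 2025: Sun, 2026: Mon, 2027: Tue, 2028: Thu, 2029: Fri ✓, 2030: Sat, 2031: Sun, 2032: Tue, 2033: Wed, 2034: Thu, 2035: Fri ✓, 2036: Sun, 2037: Mon, 2038: Tue, 2039: Wed
Fridays: 2012, 2018, 2029, 2035.

4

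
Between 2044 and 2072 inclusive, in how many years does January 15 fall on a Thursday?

Day of week of January 15 in each year:
2044: Fri, 2045: Sun, 2046: Mon, 2047: Tue, 2048: Wed, 2049: Fri, 2050: Sat, 2051: Sun, 2052: Mon, 2053: Wed, 2054: Thu ✓, 2055: Fri, 2056: Sat, 2057: Mon, 2058: Tue, 2059: Wed, 2060: Thu ✓, 2061: Sat, 2062: Sun, 2063: Mon, 2064: Tue, 2065: Thu ✓, 2066: Fri, 2067: Sat, 2068: Sun, 2069: Tue, 2070: Wed, 2071: Thu ✓, 2072: Fri
Thursdays: 2054, 2060, 2065, 2071.

4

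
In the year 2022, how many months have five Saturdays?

A month has five Saturdays exactly when Saturday falls within its first (length − 28) days.
Jan: 31 days, starts Sat → 5 of Sat, Sun, Mon ✓
Feb: 28 days, starts Tue → 5 of (none)
Mar: 31 days, starts Tue → 5 of Tue, Wed, Thu
Apr: 30 days, starts Fri → 5 of Fri, Sat ✓
May: 31 days, starts Sun → 5 of Sun, Mon, Tue
Jun: 30 days, starts Wed → 5 of Wed, Thu
Jul: 31 days, starts Fri → 5 of Fri, Sat, Sun ✓
Aug: 31 days, starts Mon → 5 of Mon, Tue, Wed
Sep: 30 days, starts Thu → 5 of Thu, Fri
Oct: 31 days, starts Sat → 5 of Sat, Sun, Mon ✓
Nov: 30 days, starts Tue → 5 of Tue, Wed
Dec: 31 days, starts Thu → 5 of Thu, Fri, Sat ✓
Months with five Saturdays: Jan, Apr, Jul, Oct, Dec.

5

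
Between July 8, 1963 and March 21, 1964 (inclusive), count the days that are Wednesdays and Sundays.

73

July 8, 1963 is a Monday.
The range spans 258 days (inclusive of both endpoints).
258 = 7 × 36 + 6, so there are 36 full weeks plus 6 extra days.
Each full week contributes 2 days from the set (Wed, Sun): 36 × 2 = 72.
The 6 extra days are Monday, Tuesday, Wednesday, Thursday, Friday, Saturday — 1 of them qualifies.
Total: 72 + 1 = 73.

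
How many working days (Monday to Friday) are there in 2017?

260 weekdays

Jan 1, 2017 is a Sunday.
From Jan 1, 2017 to Dec 31, 2017 is 365 days inclusive.
365 = 7 × 52 + 1, so there are 52 full weeks plus 1 extra day.
Each full week contributes 5 weekdays (Mon–Fri): 52 × 5 = 260.
The 1 extra day is Sunday — none qualify.
Total: 260 + 0 = 260.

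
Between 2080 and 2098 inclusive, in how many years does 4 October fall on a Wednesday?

Day of week of October 4 in each year:
2080: Fri, 2081: Sat, 2082: Sun, 2083: Mon, 2084: Wed ✓, 2085: Thu, 2086: Fri, 2087: Sat, 2088: Mon, 2089: Tue, 2090: Wed ✓, 2091: Thu, 2092: Sat, 2093: Sun, 2094: Mon, 2095: Tue, 2096: Thu, 2097: Fri, 2098: Sat
Wednesdays: 2084, 2090.

2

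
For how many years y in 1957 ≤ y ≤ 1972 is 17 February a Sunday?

2

Day of week of February 17 in each year:
1957: Sun ✓, 1958: Mon, 1959: Tue, 1960: Wed, 1961: Fri, 1962: Sat, 1963: Sun ✓, 1964: Mon, 1965: Wed, 1966: Thu, 1967: Fri, 1968: Sat, 1969: Mon, 1970: Tue, 1971: Wed, 1972: Thu
Sundays: 1957, 1963.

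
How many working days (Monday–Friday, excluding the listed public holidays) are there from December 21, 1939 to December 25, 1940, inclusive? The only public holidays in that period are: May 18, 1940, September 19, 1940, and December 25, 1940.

December 21, 1939 is a Thursday.
The range spans 371 days (inclusive of both endpoints).
371 = 7 × 53, so the span is exactly 53 full weeks.
Each full week contributes 5 weekdays (Mon–Fri): 53 × 5 = 265.
Holidays: May 18, 1940 (Sat); September 19, 1940 (Thu); December 25, 1940 (Wed).
2 of the 3 holidays fall on weekdays; the rest are weekends and were already excluded.
Business days: 265 − 2 = 263.

263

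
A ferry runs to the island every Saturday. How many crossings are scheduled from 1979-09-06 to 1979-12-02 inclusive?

1979-09-06 is a Thursday.
The range spans 88 days (inclusive of both endpoints).
88 = 7 × 12 + 4, so there are 12 full weeks plus 4 extra days.
Each full week contributes one Saturday: 12 so far.
The 4 extra days are Thu, Fri, Sat, Sun — 1 of them qualifies.
Total: 12 + 1 = 13.

13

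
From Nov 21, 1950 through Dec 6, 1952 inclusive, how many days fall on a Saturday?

107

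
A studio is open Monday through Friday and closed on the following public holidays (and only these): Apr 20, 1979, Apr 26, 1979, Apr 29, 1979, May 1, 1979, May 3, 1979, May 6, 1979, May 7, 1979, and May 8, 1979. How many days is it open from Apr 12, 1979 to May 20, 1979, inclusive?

21

Apr 12, 1979 is a Thursday.
The range spans 39 days (inclusive of both endpoints).
39 = 7 × 5 + 4, so there are 5 full weeks plus 4 extra days.
Each full week contributes 5 weekdays (Mon–Fri): 5 × 5 = 25.
The 4 extra days are Thursday, Friday, Saturday, Sunday — 2 of them qualify.
Total: 25 + 2 = 27.
Holidays: Apr 20, 1979 (Fri); Apr 26, 1979 (Thu); Apr 29, 1979 (Sun); May 1, 1979 (Tue); May 3, 1979 (Thu); May 6, 1979 (Sun); May 7, 1979 (Mon); May 8, 1979 (Tue).
6 of the 8 holidays fall on weekdays; the rest are weekends and were already excluded.
Business days: 27 − 6 = 21.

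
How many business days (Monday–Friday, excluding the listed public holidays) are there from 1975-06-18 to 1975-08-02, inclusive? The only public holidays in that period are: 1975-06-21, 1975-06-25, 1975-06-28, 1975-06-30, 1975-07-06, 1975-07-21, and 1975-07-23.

1975-06-18 is a Wednesday.
The range spans 46 days (inclusive of both endpoints).
46 = 7 × 6 + 4, so there are 6 full weeks plus 4 extra days.
Each full week contributes 5 weekdays (Mon–Fri): 6 × 5 = 30.
The 4 extra days are Wednesday, Thursday, Friday, Saturday — 3 of them qualify.
Total: 30 + 3 = 33.
Holidays: 1975-06-21 (Sat); 1975-06-25 (Wed); 1975-06-28 (Sat); 1975-06-30 (Mon); 1975-07-06 (Sun); 1975-07-21 (Mon); 1975-07-23 (Wed).
4 of the 7 holidays fall on weekdays; the rest are weekends and were already excluded.
Business days: 33 − 4 = 29.

29 business days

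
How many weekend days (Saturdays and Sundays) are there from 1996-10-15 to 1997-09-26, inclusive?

98

1996-10-15 is a Tuesday.
From 1996-10-15 to 1997-09-26 is 347 days inclusive.
347 = 7 × 49 + 4, so there are 49 full weeks plus 4 extra days.
Each full week contributes 2 weekend days (Sat, Sun): 49 × 2 = 98.
The 4 extra days are Tuesday, Wednesday, Thursday, Friday — none qualify.
Total: 98 + 0 = 98.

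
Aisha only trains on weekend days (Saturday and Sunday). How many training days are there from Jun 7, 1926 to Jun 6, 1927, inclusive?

104

Jun 7, 1926 is a Monday.
The range spans 365 days (inclusive of both endpoints).
365 = 7 × 52 + 1, so there are 52 full weeks plus 1 extra day.
Each full week contributes 2 weekend days (Sat, Sun): 52 × 2 = 104.
The 1 extra day is Mon — none qualify.
Total: 104 + 0 = 104.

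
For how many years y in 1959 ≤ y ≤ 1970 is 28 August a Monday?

2

Day of week of August 28 in each year:
1959: Fri, 1960: Sun, 1961: Mon ✓, 1962: Tue, 1963: Wed, 1964: Fri, 1965: Sat, 1966: Sun, 1967: Mon ✓, 1968: Wed, 1969: Thu, 1970: Fri
Mondays: 1961, 1967.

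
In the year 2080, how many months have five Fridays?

4

A month has five Fridays exactly when Friday falls within its first (length − 28) days.
Jan: 31 days, starts Mon → 5 of Mon, Tue, Wed
Feb: 29 days, starts Thu → 5 of Thu
Mar: 31 days, starts Fri → 5 of Fri, Sat, Sun ✓
Apr: 30 days, starts Mon → 5 of Mon, Tue
May: 31 days, starts Wed → 5 of Wed, Thu, Fri ✓
Jun: 30 days, starts Sat → 5 of Sat, Sun
Jul: 31 days, starts Mon → 5 of Mon, Tue, Wed
Aug: 31 days, starts Thu → 5 of Thu, Fri, Sat ✓
Sep: 30 days, starts Sun → 5 of Sun, Mon
Oct: 31 days, starts Tue → 5 of Tue, Wed, Thu
Nov: 30 days, starts Fri → 5 of Fri, Sat ✓
Dec: 31 days, starts Sun → 5 of Sun, Mon, Tue
Months with five Fridays: Mar, May, Aug, Nov.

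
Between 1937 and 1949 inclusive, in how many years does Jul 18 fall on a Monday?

Day of week of July 18 in each year:
1937: Sun, 1938: Mon ✓, 1939: Tue, 1940: Thu, 1941: Fri, 1942: Sat, 1943: Sun, 1944: Tue, 1945: Wed, 1946: Thu, 1947: Fri, 1948: Sun, 1949: Mon ✓
Mondays: 1938, 1949.

2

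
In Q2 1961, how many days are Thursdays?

April 1, 1961 is a Saturday.
That's 91 days from start to end, counting both.
91 = 7 × 13, so the span is exactly 13 full weeks.
Each full week contributes one Thursday: 13 so far.

13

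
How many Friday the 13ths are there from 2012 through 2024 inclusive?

Friday-the-13ths by year:
2012: Jan, Apr, Jul
2013: Sep, Dec
2014: Jun
2015: Feb, Mar, Nov
2016: May
2017: Jan, Oct
2018: Apr, Jul
2019: Sep, Dec
2020: Mar, Nov
2021: Aug
2022: May
2023: Jan, Oct
2024: Sep, Dec

24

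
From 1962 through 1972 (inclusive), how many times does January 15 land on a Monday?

2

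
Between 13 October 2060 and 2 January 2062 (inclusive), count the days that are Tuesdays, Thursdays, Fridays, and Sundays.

255

13 October 2060 is a Wednesday.
From 13 October 2060 to 2 January 2062 is 447 days inclusive.
447 = 7 × 63 + 6, so there are 63 full weeks plus 6 extra days.
Each full week contributes 4 days from the set (Tue, Thu, Fri, Sun): 63 × 4 = 252.
The 6 extra days are Wed, Thu, Fri, Sat, Sun, Mon — 3 of them qualify.
Total: 252 + 3 = 255.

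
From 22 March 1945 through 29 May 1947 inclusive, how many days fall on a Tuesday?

114 Tuesdays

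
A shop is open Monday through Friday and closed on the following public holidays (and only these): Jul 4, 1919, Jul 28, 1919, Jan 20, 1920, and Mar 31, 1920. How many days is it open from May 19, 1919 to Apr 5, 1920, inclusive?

May 19, 1919 is a Monday.
The range spans 323 days (inclusive of both endpoints).
323 = 7 × 46 + 1, so there are 46 full weeks plus 1 extra day.
Each full week contributes 5 weekdays (Mon–Fri): 46 × 5 = 230.
The 1 extra day is Monday — 1 of them qualifies.
Total: 230 + 1 = 231.
Holidays: Jul 4, 1919 (Fri); Jul 28, 1919 (Mon); Jan 20, 1920 (Tue); Mar 31, 1920 (Wed).
All 4 holidays fall on weekdays, so subtract 4.
Business days: 231 − 4 = 227.

227 business days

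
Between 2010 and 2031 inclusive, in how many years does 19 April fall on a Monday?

3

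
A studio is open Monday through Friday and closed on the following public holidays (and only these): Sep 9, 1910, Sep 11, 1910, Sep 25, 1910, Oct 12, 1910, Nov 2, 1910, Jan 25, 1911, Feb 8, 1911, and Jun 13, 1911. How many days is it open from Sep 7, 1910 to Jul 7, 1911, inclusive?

212

Sep 7, 1910 is a Wednesday.
That's 304 days from start to end, counting both.
304 = 7 × 43 + 3, so there are 43 full weeks plus 3 extra days.
Each full week contributes 5 weekdays (Mon–Fri): 43 × 5 = 215.
The 3 extra days are Wed, Thu, Fri — 3 of them qualify.
Total: 215 + 3 = 218.
Holidays: Sep 9, 1910 (Fri); Sep 11, 1910 (Sun); Sep 25, 1910 (Sun); Oct 12, 1910 (Wed); Nov 2, 1910 (Wed); Jan 25, 1911 (Wed); Feb 8, 1911 (Wed); Jun 13, 1911 (Tue).
6 of the 8 holidays fall on weekdays; the rest are weekends and were already excluded.
Business days: 218 − 6 = 212.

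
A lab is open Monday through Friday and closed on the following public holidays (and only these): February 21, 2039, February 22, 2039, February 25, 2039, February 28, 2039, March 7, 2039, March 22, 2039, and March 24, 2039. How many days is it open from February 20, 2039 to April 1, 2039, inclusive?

23

February 20, 2039 is a Sunday.
That's 41 days from start to end, counting both.
41 = 7 × 5 + 6, so there are 5 full weeks plus 6 extra days.
Each full week contributes 5 weekdays (Mon–Fri): 5 × 5 = 25.
The 6 extra days are Sunday, Monday, Tuesday, Wednesday, Thursday, Friday — 5 of them qualify.
Total: 25 + 5 = 30.
Holidays: February 21, 2039 (Mon); February 22, 2039 (Tue); February 25, 2039 (Fri); February 28, 2039 (Mon); March 7, 2039 (Mon); March 22, 2039 (Tue); March 24, 2039 (Thu).
All 7 holidays fall on weekdays, so subtract 7.
Business days: 30 − 7 = 23.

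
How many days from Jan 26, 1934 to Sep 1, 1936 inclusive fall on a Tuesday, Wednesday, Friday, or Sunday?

Jan 26, 1934 is a Friday.
From Jan 26, 1934 to Sep 1, 1936 is 950 days inclusive.
950 = 7 × 135 + 5, so there are 135 full weeks plus 5 extra days.
Each full week contributes 4 days from the set (Tue, Wed, Fri, Sun): 135 × 4 = 540.
The 5 extra days are Friday, Saturday, Sunday, Monday, Tuesday — 3 of them qualify.
Total: 540 + 3 = 543.

543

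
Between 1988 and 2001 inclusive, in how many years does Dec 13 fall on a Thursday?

2

Day of week of December 13 in each year:
1988: Tue, 1989: Wed, 1990: Thu ✓, 1991: Fri, 1992: Sun, 1993: Mon, 1994: Tue, 1995: Wed, 1996: Fri, 1997: Sat, 1998: Sun, 1999: Mon, 2000: Wed, 2001: Thu ✓
Thursdays: 1990, 2001.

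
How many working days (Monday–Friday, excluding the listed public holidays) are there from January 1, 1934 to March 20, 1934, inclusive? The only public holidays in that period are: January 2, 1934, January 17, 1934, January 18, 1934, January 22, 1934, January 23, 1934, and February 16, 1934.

51

January 1, 1934 is a Monday.
From January 1, 1934 to March 20, 1934 is 79 days inclusive.
79 = 7 × 11 + 2, so there are 11 full weeks plus 2 extra days.
Each full week contributes 5 weekdays (Mon–Fri): 11 × 5 = 55.
The 2 extra days are Monday, Tuesday — 2 of them qualify.
Total: 55 + 2 = 57.
Holidays: January 2, 1934 (Tue); January 17, 1934 (Wed); January 18, 1934 (Thu); January 22, 1934 (Mon); January 23, 1934 (Tue); February 16, 1934 (Fri).
All 6 holidays fall on weekdays, so subtract 6.
Business days: 57 − 6 = 51.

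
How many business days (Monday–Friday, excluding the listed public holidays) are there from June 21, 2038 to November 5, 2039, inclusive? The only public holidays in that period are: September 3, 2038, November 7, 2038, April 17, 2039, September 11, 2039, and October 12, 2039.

358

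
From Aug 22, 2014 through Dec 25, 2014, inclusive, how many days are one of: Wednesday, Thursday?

Aug 22, 2014 is a Friday.
From Aug 22, 2014 to Dec 25, 2014 is 126 days inclusive.
126 = 7 × 18, so the span is exactly 18 full weeks.
Each full week contributes 2 days from the set (Wed, Thu): 18 × 2 = 36.
Total: 36.

36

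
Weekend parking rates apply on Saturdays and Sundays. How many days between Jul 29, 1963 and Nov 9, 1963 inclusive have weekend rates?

29

Jul 29, 1963 is a Monday.
From Jul 29, 1963 to Nov 9, 1963 is 104 days inclusive.
104 = 7 × 14 + 6, so there are 14 full weeks plus 6 extra days.
Each full week contributes 2 weekend days (Sat, Sun): 14 × 2 = 28.
The 6 extra days are Monday, Tuesday, Wednesday, Thursday, Friday, Saturday — 1 of them qualifies.
Total: 28 + 1 = 29.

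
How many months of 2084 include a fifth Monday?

A month has five Mondays exactly when Monday falls within its first (length − 28) days.
Jan: 31 days, starts Sat → 5 of Sat, Sun, Mon ✓
Feb: 29 days, starts Tue → 5 of Tue
Mar: 31 days, starts Wed → 5 of Wed, Thu, Fri
Apr: 30 days, starts Sat → 5 of Sat, Sun
May: 31 days, starts Mon → 5 of Mon, Tue, Wed ✓
Jun: 30 days, starts Thu → 5 of Thu, Fri
Jul: 31 days, starts Sat → 5 of Sat, Sun, Mon ✓
Aug: 31 days, starts Tue → 5 of Tue, Wed, Thu
Sep: 30 days, starts Fri → 5 of Fri, Sat
Oct: 31 days, starts Sun → 5 of Sun, Mon, Tue ✓
Nov: 30 days, starts Wed → 5 of Wed, Thu
Dec: 31 days, starts Fri → 5 of Fri, Sat, Sun
Months with five Mondays: Jan, May, Jul, Oct.

4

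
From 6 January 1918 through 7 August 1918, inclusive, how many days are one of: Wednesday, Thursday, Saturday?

6 January 1918 is a Sunday.
From 6 January 1918 to 7 August 1918 is 214 days inclusive.
214 = 7 × 30 + 4, so there are 30 full weeks plus 4 extra days.
Each full week contributes 3 days from the set (Wed, Thu, Sat): 30 × 3 = 90.
The 4 extra days are Sun, Mon, Tue, Wed — 1 of them qualifies.
Total: 90 + 1 = 91.

91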